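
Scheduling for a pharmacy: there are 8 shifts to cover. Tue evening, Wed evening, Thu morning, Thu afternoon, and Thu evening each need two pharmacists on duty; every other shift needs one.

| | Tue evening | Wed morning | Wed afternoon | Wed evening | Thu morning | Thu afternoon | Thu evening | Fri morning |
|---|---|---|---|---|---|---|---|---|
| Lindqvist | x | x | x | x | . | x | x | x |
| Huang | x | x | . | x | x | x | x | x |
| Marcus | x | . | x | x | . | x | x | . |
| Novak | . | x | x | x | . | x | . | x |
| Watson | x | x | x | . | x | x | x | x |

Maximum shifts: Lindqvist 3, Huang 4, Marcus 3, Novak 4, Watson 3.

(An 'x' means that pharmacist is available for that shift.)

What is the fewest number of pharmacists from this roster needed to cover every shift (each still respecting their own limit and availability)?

13 slots to fill and no one can take more than 4, so at least ⌈13/4⌉ = 4 pharmacists are needed.
Lindqvist, Huang, Marcus, and Watson alone can cover everything: Tue evening→Huang+Marcus, Wed morning→Lindqvist, Wed afternoon→Lindqvist, Wed evening→Lindqvist+Huang, Thu morning→Huang+Watson, Thu afternoon→Marcus+Watson, Thu evening→Marcus+Watson, Fri morning→Huang.

4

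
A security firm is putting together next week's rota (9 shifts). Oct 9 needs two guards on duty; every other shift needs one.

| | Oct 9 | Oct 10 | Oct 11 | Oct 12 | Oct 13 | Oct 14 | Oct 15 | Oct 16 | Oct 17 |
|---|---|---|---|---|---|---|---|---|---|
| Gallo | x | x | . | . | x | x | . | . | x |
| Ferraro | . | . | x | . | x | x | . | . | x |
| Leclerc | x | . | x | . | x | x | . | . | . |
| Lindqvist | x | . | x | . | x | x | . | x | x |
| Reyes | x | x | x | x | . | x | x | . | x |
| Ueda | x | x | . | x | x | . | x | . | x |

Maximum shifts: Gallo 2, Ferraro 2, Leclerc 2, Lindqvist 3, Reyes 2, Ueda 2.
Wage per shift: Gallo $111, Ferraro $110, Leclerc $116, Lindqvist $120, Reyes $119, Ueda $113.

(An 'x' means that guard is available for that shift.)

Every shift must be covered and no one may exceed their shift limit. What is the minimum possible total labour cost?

$1139

Oct 16 can only be covered by Lindqvist, so that assignment is forced.
Picking the cheapest available guard for each shift independently would cost $1121, but that ignores the shift limits.
An optimal schedule: Oct 9→Leclerc+Reyes, Oct 10→Gallo, Oct 11→Ferraro, Oct 12→Ueda, Oct 13→Ferraro, Oct 14→Leclerc, Oct 15→Ueda, Oct 16→Lindqvist, Oct 17→Gallo.
Total: 116 + 119 + 111 + 110 + 113 + 110 + 116 + 113 + 120 + 111 = $1139.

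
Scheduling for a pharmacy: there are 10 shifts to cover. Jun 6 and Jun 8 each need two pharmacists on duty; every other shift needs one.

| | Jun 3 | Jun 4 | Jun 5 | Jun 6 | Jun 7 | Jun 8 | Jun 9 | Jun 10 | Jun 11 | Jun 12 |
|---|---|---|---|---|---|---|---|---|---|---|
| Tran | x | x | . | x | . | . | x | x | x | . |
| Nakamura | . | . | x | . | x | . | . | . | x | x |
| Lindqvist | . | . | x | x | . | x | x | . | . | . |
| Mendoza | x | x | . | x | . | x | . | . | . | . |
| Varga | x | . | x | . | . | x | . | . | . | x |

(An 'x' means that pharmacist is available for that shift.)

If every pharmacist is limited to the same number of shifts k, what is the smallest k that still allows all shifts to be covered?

With 5 pharmacists and 12 worker-slots to fill, someone must work at least ⌈12/5⌉ = 3 shifts, so k ≥ 3.
k = 3 works: Jun 3→Mendoza, Jun 4→Tran, Jun 5→Lindqvist, Jun 6→Lindqvist+Mendoza, Jun 7→Nakamura, Jun 8→Lindqvist+Mendoza, Jun 9→Tran, Jun 10→Tran, Jun 11→Nakamura, Jun 12→Nakamura.
Loads: Tran 3, Nakamura 3, Lindqvist 3, Mendoza 3, Varga 0 — all ≤ 3.

3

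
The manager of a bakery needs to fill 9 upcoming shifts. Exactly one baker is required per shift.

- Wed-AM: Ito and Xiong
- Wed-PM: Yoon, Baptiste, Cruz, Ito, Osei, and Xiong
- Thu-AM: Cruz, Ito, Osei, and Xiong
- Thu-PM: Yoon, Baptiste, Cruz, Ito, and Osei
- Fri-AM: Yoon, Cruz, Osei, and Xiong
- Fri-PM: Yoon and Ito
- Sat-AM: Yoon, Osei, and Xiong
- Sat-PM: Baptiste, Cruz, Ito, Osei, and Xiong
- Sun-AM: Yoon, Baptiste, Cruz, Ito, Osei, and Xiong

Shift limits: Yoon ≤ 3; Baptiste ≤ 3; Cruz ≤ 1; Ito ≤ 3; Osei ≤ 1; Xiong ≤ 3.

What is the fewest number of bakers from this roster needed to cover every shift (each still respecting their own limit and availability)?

3

9 slots to fill and no one can take more than 3, so at least ⌈9/3⌉ = 3 bakers are needed.
Yoon, Baptiste, and Ito alone can cover everything: Wed-AM→Ito, Wed-PM→Baptiste, Thu-AM→Ito, Thu-PM→Baptiste, Fri-AM→Yoon, Fri-PM→Yoon, Sat-AM→Yoon, Sat-PM→Baptiste, Sun-AM→Ito.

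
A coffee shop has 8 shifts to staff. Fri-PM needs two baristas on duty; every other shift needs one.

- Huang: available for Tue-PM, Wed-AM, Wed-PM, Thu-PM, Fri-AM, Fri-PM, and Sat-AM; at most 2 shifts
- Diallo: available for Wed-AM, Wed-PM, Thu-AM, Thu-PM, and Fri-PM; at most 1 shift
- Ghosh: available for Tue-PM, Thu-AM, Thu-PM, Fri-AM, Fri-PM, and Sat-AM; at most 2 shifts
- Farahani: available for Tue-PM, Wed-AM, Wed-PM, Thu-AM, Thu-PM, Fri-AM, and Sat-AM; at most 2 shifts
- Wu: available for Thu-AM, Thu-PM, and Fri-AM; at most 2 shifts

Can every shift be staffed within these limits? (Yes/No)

One valid schedule: Tue-PM→Huang, Wed-AM→Huang, Wed-PM→Farahani, Thu-AM→Farahani, Thu-PM→Wu, Fri-AM→Wu, Fri-PM→Diallo+Ghosh, Sat-AM→Ghosh.
Loads: Huang 2/2, Diallo 1/1, Ghosh 2/2, Farahani 2/2, Wu 2/2 — all within limits.

Yes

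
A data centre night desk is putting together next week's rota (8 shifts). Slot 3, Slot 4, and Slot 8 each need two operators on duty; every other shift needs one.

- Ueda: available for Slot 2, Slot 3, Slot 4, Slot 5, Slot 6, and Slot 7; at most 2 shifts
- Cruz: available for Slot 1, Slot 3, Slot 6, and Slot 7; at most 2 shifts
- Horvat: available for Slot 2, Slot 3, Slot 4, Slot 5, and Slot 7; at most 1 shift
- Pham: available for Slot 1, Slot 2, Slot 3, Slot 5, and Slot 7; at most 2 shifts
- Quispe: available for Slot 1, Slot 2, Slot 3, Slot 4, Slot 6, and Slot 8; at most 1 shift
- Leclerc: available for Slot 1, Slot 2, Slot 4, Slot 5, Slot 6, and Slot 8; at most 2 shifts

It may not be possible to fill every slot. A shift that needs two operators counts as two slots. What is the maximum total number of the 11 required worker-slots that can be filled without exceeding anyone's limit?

10

Total capacity across all operators is 2+2+1+2+1+2 = 10, and 11 slots are needed, so at most 10 can be filled.
An assignment achieving 10: Slot 1→Cruz, Slot 2→Leclerc, Slot 3→Pham, Slot 4→Ueda+Horvat, Slot 5→Ueda, Slot 6→Cruz, Slot 7→Pham, Slot 8→Quispe+Leclerc.
Loads: Ueda 2/2, Cruz 2/2, Horvat 1/1, Pham 2/2, Quispe 1/1, Leclerc 2/2.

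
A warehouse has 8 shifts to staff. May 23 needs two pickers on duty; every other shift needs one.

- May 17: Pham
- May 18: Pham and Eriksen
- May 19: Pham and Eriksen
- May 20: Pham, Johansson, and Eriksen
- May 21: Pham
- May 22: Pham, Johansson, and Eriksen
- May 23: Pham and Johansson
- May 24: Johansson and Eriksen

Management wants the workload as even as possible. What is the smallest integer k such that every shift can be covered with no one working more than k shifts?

With 3 pickers and 9 worker-slots to fill, someone must work at least ⌈9/3⌉ = 3 shifts, so k ≥ 3.
k = 3 works: May 17→Pham, May 18→Eriksen, May 19→Eriksen, May 20→Johansson, May 21→Pham, May 22→Eriksen, May 23→Pham+Johansson, May 24→Johansson.
Loads: Pham 3, Johansson 3, Eriksen 3 — all ≤ 3.

3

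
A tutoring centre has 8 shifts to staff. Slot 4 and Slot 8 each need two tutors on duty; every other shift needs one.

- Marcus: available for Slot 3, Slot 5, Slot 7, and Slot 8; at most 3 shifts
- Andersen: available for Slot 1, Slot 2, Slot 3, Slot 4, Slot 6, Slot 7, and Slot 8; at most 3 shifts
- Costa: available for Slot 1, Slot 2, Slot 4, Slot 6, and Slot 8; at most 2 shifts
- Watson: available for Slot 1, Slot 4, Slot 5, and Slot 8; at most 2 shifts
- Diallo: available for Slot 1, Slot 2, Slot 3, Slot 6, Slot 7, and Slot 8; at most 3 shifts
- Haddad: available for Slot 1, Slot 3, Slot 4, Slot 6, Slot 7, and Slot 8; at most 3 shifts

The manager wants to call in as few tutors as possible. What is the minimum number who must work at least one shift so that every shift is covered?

10 slots to fill and no one can take more than 3, so at least ⌈10/3⌉ = 4 tutors are needed.
Marcus, Andersen, Costa, and Watson alone can cover everything: Slot 1→Andersen, Slot 2→Andersen, Slot 3→Marcus, Slot 4→Costa+Watson, Slot 5→Marcus, Slot 6→Andersen, Slot 7→Marcus, Slot 8→Costa+Watson.

4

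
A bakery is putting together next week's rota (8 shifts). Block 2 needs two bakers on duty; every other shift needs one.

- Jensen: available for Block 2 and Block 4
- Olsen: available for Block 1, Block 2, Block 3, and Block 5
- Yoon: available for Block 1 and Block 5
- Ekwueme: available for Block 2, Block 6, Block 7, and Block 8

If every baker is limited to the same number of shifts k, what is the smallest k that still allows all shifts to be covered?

With 4 bakers and 9 worker-slots to fill, someone must work at least ⌈9/4⌉ = 3 shifts, so k ≥ 3.
k = 3 works: Block 1→Olsen, Block 2→Jensen+Olsen, Block 3→Olsen, Block 4→Jensen, Block 5→Yoon, Block 6→Ekwueme, Block 7→Ekwueme, Block 8→Ekwueme.
Loads: Jensen 2, Olsen 3, Yoon 1, Ekwueme 3 — all ≤ 3.

3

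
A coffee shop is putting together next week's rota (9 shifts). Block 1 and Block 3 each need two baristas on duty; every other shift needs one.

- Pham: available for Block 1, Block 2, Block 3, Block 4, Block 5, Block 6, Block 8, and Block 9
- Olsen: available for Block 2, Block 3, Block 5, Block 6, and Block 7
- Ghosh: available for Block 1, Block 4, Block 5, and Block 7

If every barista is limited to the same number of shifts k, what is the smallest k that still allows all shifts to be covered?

With 3 baristas and 11 worker-slots to fill, someone must work at least ⌈11/3⌉ = 4 shifts, so k ≥ 4.
k = 4 works: Block 1→Pham+Ghosh, Block 2→Olsen, Block 3→Pham+Olsen, Block 4→Ghosh, Block 5→Ghosh, Block 6→Olsen, Block 7→Olsen, Block 8→Pham, Block 9→Pham.
Loads: Pham 4, Olsen 4, Ghosh 3 — all ≤ 4.

4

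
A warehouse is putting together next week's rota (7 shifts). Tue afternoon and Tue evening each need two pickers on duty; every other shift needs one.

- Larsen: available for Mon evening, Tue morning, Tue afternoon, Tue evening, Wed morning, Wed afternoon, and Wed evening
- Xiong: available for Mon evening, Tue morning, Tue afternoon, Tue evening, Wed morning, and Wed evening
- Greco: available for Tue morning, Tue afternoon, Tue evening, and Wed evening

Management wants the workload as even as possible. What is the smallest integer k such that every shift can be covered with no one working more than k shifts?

With 3 pickers and 9 worker-slots to fill, someone must work at least ⌈9/3⌉ = 3 shifts, so k ≥ 3.
k = 3 works: Mon evening→Larsen, Tue morning→Xiong, Tue afternoon→Xiong+Greco, Tue evening→Xiong+Greco, Wed morning→Larsen, Wed afternoon→Larsen, Wed evening→Greco.
Loads: Larsen 3, Xiong 3, Greco 3 — all ≤ 3.

3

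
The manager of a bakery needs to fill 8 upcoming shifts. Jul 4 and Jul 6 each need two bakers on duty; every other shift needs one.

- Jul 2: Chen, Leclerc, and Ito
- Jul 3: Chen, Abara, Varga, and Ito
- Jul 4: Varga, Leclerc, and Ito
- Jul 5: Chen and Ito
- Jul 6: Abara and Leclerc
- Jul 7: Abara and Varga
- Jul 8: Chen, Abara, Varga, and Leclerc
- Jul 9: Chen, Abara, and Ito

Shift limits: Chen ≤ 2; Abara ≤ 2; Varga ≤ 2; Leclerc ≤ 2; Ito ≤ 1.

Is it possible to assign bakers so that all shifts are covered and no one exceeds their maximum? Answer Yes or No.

No

Total capacity is 2+2+2+2+1 = 9 but 10 worker-slots are needed — infeasible.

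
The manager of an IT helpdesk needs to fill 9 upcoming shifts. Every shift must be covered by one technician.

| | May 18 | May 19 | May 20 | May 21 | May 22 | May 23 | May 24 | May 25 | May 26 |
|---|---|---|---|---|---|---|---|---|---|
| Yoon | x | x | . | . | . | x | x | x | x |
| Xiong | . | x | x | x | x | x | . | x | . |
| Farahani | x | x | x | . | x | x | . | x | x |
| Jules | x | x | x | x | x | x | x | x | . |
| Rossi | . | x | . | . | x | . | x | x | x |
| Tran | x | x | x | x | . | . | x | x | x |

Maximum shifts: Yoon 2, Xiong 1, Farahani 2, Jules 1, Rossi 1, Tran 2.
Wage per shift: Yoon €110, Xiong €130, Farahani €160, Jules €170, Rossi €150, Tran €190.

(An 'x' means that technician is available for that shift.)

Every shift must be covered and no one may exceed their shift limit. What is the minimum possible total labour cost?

Picking the cheapest available technician for each shift independently would cost €1050, but that ignores the shift limits.
An optimal schedule: May 18→Yoon, May 19→Tran, May 20→Farahani, May 21→Xiong, May 22→Farahani, May 23→Yoon, May 24→Jules, May 25→Tran, May 26→Rossi.
Total: 110 + 190 + 160 + 130 + 160 + 110 + 170 + 190 + 150 = €1370.

€1370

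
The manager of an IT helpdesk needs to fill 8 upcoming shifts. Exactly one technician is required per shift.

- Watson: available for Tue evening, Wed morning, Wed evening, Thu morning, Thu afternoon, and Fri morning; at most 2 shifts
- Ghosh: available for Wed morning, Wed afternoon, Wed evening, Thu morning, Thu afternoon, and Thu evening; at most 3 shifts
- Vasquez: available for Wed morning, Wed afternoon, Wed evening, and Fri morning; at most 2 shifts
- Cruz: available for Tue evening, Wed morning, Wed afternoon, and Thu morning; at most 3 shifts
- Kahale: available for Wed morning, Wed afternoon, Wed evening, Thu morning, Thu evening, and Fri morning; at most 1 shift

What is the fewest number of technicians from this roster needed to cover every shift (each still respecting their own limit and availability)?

3

8 slots to fill and no one can take more than 3, so at least ⌈8/3⌉ = 3 technicians are needed.
Watson, Ghosh, and Cruz alone can cover everything: Tue evening→Watson, Wed morning→Cruz, Wed afternoon→Cruz, Wed evening→Ghosh, Thu morning→Cruz, Thu afternoon→Ghosh, Thu evening→Ghosh, Fri morning→Watson.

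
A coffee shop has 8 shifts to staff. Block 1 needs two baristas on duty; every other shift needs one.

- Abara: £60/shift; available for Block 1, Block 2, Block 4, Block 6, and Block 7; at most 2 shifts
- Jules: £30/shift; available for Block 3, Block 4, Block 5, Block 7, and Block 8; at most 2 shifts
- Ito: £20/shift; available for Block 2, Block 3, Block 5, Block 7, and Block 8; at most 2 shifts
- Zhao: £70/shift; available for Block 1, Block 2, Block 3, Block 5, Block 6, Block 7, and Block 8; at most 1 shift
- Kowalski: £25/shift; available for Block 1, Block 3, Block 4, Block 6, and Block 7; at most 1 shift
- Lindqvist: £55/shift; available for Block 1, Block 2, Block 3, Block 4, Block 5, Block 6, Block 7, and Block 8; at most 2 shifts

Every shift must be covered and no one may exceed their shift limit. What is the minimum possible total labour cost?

£355

Picking the cheapest available barista for each shift independently would cost £230, but that ignores the shift limits.
An optimal schedule: Block 1→Lindqvist+Abara, Block 2→Ito, Block 3→Jules, Block 4→Kowalski, Block 5→Ito, Block 6→Lindqvist, Block 7→Abara, Block 8→Jules.
Total: 55 + 60 + 20 + 30 + 25 + 20 + 55 + 60 + 30 = £355.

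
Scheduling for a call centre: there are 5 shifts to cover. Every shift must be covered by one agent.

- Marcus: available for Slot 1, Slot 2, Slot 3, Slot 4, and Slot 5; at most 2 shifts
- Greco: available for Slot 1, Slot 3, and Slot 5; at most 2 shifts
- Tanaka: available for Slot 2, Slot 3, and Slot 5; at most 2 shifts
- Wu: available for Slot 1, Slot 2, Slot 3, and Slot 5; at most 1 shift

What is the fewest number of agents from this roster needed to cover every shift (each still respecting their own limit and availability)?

3

5 slots to fill and no one can take more than 2, so at least ⌈5/2⌉ = 3 agents are needed.
Marcus, Greco, and Tanaka alone can cover everything: Slot 1→Marcus, Slot 2→Tanaka, Slot 3→Greco, Slot 4→Marcus, Slot 5→Greco.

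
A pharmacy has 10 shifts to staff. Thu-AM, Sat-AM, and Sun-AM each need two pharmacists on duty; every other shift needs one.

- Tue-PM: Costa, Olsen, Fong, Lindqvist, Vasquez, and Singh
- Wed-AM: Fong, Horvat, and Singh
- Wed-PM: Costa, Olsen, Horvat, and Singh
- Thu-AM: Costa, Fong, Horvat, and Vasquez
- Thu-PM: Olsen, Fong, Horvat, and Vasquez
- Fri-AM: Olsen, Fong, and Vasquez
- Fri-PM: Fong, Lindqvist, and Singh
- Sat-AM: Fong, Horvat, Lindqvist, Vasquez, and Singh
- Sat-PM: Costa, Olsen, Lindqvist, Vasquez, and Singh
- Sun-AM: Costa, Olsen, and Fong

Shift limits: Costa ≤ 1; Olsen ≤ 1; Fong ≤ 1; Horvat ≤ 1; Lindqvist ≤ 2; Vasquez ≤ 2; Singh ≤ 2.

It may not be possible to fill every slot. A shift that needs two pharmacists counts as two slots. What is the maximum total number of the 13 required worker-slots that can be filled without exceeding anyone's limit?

Total capacity across all pharmacists is 1+1+1+1+2+2+2 = 10, and 13 slots are needed, so at most 10 can be filled.
An assignment achieving 10: Wed-AM→Fong, Wed-PM→Horvat, Thu-AM→Vasquez, Thu-PM→Vasquez, Fri-AM→Olsen, Fri-PM→Lindqvist, Sat-AM→Lindqvist+Singh, Sat-PM→Singh, Sun-AM→Costa.
Loads: Costa 1/1, Olsen 1/1, Fong 1/1, Horvat 1/1, Lindqvist 2/2, Vasquez 2/2, Singh 2/2.

10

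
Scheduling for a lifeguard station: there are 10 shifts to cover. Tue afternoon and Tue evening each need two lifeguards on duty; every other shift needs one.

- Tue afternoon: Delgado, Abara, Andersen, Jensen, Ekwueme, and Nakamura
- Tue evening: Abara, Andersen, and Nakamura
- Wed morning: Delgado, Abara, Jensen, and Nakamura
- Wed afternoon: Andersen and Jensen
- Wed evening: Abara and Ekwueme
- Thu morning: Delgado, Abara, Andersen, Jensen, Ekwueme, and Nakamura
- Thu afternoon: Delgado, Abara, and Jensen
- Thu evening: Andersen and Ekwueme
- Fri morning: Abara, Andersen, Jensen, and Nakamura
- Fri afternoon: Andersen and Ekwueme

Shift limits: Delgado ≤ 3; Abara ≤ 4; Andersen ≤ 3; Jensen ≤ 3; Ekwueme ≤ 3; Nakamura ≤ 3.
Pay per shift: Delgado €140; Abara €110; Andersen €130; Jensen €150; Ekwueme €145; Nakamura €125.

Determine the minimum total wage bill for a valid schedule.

€1485

Picking the cheapest available lifeguard for each shift independently would cost €1410, but that ignores the shift limits.
An optimal schedule: Tue afternoon→Nakamura+Delgado, Tue evening→Abara+Nakamura, Wed morning→Abara, Wed afternoon→Andersen, Wed evening→Abara, Thu morning→Delgado, Thu afternoon→Abara, Thu evening→Andersen, Fri morning→Nakamura, Fri afternoon→Andersen.
Total: 125 + 140 + 110 + 125 + 110 + 130 + 110 + 140 + 110 + 130 + 125 + 130 = €1485.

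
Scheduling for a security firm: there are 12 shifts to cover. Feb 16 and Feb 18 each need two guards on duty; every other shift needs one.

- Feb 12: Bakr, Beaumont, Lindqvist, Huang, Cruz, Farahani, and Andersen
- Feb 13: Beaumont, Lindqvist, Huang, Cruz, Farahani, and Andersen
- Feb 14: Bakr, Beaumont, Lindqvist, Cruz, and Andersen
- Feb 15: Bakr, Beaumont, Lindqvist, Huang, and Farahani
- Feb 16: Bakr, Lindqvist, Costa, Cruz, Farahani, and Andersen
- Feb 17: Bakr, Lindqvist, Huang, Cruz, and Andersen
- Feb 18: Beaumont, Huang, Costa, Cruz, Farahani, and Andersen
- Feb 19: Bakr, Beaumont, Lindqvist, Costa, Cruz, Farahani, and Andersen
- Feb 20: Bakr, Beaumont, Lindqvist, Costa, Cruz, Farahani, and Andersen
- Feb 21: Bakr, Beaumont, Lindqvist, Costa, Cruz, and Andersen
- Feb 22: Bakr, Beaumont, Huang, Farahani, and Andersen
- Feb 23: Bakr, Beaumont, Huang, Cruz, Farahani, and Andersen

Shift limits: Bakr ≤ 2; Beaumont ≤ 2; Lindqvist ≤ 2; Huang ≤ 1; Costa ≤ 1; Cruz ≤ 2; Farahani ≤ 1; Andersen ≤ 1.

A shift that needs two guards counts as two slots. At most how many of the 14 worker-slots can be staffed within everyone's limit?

Total capacity across all guards is 2+2+2+1+1+2+1+1 = 12, and 14 slots are needed, so at most 12 can be filled.
An assignment achieving 12: Feb 12→Andersen, Feb 13→Beaumont, Feb 14→Bakr, Feb 15→Bakr, Feb 16→Lindqvist+Costa, Feb 17→Lindqvist, Feb 18→Huang+Cruz, Feb 21→Cruz, Feb 22→Beaumont, Feb 23→Farahani.
Loads: Bakr 2/2, Beaumont 2/2, Lindqvist 2/2, Huang 1/1, Costa 1/1, Cruz 2/2, Farahani 1/1, Andersen 1/1.

12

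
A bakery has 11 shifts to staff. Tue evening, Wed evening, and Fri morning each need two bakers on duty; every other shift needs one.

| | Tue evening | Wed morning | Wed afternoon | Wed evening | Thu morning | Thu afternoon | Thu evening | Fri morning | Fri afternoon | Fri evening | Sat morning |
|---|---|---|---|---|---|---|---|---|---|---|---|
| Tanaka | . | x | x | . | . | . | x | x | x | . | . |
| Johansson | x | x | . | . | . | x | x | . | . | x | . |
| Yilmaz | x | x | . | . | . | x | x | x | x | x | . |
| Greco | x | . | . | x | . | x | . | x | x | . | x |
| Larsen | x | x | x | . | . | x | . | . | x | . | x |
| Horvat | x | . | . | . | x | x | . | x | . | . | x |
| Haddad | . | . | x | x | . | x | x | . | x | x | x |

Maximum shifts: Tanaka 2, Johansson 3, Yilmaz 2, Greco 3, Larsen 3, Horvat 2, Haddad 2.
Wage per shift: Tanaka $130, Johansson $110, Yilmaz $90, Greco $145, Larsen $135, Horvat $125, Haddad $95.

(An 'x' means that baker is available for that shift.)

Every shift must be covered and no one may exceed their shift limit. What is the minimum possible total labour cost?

Wed evening can only be covered by Greco and Haddad, so that assignment is forced.
Thu morning can only be covered by Horvat, so that assignment is forced.
Picking the cheapest available baker for each shift independently would cost $1420, but that ignores the shift limits.
An optimal schedule: Tue evening→Johansson+Larsen, Wed morning→Yilmaz, Wed afternoon→Haddad, Wed evening→Haddad+Greco, Thu morning→Horvat, Thu afternoon→Johansson, Thu evening→Johansson, Fri morning→Horvat+Tanaka, Fri afternoon→Tanaka, Fri evening→Yilmaz, Sat morning→Larsen.
Total: 110 + 135 + 90 + 95 + 95 + 145 + 125 + 110 + 110 + 125 + 130 + 130 + 90 + 135 = $1625.

$1625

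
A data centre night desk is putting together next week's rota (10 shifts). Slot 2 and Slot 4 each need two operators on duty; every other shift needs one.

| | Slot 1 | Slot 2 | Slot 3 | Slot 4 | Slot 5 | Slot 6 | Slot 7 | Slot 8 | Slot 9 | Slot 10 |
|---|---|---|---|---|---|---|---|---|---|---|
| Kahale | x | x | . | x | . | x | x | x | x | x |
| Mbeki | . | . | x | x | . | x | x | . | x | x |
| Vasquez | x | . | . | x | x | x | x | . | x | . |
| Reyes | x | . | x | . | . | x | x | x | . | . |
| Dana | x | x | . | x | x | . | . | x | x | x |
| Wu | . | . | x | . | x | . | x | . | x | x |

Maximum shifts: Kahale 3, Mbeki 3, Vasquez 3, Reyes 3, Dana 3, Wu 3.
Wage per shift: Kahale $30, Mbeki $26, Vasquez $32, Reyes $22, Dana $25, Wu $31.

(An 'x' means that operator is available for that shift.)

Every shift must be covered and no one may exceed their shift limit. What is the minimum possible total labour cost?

Slot 2 can only be covered by Kahale and Dana, so that assignment is forced.
Picking the cheapest available operator for each shift independently would cost $291, but that ignores the shift limits.
An optimal schedule: Slot 1→Reyes, Slot 2→Dana+Kahale, Slot 3→Reyes, Slot 4→Mbeki+Kahale, Slot 5→Dana, Slot 6→Mbeki, Slot 7→Mbeki, Slot 8→Reyes, Slot 9→Kahale, Slot 10→Dana.
Total: 22 + 25 + 30 + 22 + 26 + 30 + 25 + 26 + 26 + 22 + 30 + 25 = $309.

$309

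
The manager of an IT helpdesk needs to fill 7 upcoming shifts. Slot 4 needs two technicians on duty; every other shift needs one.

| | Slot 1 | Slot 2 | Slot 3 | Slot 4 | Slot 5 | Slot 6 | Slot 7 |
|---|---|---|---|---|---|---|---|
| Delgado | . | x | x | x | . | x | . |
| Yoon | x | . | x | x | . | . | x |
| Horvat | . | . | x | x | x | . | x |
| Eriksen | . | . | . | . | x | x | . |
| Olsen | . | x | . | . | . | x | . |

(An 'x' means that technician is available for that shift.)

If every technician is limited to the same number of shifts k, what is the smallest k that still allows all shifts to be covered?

2

With 5 technicians and 8 worker-slots to fill, someone must work at least ⌈8/5⌉ = 2 shifts, so k ≥ 2.
k = 2 works: Slot 1→Yoon, Slot 2→Delgado, Slot 3→Horvat, Slot 4→Delgado+Horvat, Slot 5→Eriksen, Slot 6→Eriksen, Slot 7→Yoon.
Loads: Delgado 2, Yoon 2, Horvat 2, Eriksen 2, Olsen 0 — all ≤ 2.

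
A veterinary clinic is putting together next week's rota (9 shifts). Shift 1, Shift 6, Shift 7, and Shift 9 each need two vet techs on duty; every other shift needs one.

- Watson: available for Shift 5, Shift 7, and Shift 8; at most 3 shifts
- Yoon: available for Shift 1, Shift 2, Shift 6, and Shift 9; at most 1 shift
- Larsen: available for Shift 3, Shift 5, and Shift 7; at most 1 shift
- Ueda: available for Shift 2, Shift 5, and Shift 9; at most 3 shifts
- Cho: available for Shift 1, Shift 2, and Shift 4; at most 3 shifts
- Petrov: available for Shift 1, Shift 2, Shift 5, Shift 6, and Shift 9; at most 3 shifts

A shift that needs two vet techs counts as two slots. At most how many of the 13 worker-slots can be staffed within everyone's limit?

12

Total capacity across all vet techs is 3+1+1+3+3+3 = 14, and 13 slots are needed, so at most 13 can be filled.
Shifts {Shift 3, Shift 7} need 3 slots but only Watson and Larsen are available for them, supplying at most 2 — so at least 1 slot must go unfilled.
An assignment achieving 12: Shift 1→Cho+Petrov, Shift 2→Ueda, Shift 3→Larsen, Shift 4→Cho, Shift 5→Watson, Shift 6→Yoon+Petrov, Shift 7→Watson, Shift 8→Watson, Shift 9→Ueda+Petrov.
Loads: Watson 3/3, Yoon 1/1, Larsen 1/1, Ueda 2/3, Cho 2/3, Petrov 3/3.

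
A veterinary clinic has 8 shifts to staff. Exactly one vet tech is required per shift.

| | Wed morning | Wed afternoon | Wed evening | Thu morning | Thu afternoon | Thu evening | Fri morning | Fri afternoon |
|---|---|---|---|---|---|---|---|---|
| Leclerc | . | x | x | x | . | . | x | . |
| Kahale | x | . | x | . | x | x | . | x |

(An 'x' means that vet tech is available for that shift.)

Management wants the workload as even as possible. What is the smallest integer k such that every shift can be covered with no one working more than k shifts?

4

With 2 vet techs and 8 worker-slots to fill, someone must work at least ⌈8/2⌉ = 4 shifts, so k ≥ 4.
k = 4 works: Wed morning→Kahale, Wed afternoon→Leclerc, Wed evening→Leclerc, Thu morning→Leclerc, Thu afternoon→Kahale, Thu evening→Kahale, Fri morning→Leclerc, Fri afternoon→Kahale.
Loads: Leclerc 4, Kahale 4 — all ≤ 4.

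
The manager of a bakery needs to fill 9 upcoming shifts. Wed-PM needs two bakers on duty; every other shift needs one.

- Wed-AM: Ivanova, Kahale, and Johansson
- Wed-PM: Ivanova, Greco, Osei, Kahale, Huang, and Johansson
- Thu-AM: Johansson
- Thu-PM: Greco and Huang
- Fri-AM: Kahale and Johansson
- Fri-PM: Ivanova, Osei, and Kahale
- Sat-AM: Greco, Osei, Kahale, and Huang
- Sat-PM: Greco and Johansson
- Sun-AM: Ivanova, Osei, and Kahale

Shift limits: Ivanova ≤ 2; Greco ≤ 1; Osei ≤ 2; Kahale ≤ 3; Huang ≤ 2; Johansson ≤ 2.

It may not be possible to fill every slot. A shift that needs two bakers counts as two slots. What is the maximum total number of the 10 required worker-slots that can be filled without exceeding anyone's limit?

10

Total capacity across all bakers is 2+1+2+3+2+2 = 12, and 10 slots are needed, so at most 10 can be filled.
An assignment achieving 10: Wed-AM→Ivanova, Wed-PM→Kahale+Huang, Thu-AM→Johansson, Thu-PM→Greco, Fri-AM→Kahale, Fri-PM→Ivanova, Sat-AM→Osei, Sat-PM→Johansson, Sun-AM→Osei.
Loads: Ivanova 2/2, Greco 1/1, Osei 2/2, Kahale 2/3, Huang 1/2, Johansson 2/2.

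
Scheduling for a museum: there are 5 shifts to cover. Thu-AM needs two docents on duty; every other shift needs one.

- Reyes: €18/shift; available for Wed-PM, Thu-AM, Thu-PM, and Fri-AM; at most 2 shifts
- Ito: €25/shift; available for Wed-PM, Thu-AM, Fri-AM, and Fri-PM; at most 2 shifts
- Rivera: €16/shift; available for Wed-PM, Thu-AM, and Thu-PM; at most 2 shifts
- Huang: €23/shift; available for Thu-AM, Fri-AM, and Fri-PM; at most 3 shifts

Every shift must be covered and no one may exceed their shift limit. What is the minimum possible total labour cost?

€114

Picking the cheapest available docent for each shift independently would cost €107, but that ignores the shift limits.
An optimal schedule: Wed-PM→Rivera, Thu-AM→Reyes+Huang, Thu-PM→Rivera, Fri-AM→Reyes, Fri-PM→Huang.
Total: 16 + 18 + 23 + 16 + 18 + 23 = €114.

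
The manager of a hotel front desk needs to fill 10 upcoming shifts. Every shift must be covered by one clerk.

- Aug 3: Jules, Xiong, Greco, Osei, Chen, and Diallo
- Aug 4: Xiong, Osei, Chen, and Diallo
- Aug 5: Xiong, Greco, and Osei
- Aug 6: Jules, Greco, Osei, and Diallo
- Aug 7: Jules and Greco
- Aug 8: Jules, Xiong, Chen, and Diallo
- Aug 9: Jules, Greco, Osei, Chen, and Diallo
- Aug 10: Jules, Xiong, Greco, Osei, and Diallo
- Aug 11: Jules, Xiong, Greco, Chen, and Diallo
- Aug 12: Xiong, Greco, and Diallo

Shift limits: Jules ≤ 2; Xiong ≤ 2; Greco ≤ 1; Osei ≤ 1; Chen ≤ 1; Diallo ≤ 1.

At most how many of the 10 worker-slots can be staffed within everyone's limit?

8

Total capacity across all clerks is 2+2+1+1+1+1 = 8, and 10 slots are needed, so at most 8 can be filled.
An assignment achieving 8: Aug 4→Osei, Aug 5→Xiong, Aug 6→Jules, Aug 7→Jules, Aug 8→Chen, Aug 9→Greco, Aug 10→Diallo, Aug 12→Xiong.
Loads: Jules 2/2, Xiong 2/2, Greco 1/1, Osei 1/1, Chen 1/1, Diallo 1/1.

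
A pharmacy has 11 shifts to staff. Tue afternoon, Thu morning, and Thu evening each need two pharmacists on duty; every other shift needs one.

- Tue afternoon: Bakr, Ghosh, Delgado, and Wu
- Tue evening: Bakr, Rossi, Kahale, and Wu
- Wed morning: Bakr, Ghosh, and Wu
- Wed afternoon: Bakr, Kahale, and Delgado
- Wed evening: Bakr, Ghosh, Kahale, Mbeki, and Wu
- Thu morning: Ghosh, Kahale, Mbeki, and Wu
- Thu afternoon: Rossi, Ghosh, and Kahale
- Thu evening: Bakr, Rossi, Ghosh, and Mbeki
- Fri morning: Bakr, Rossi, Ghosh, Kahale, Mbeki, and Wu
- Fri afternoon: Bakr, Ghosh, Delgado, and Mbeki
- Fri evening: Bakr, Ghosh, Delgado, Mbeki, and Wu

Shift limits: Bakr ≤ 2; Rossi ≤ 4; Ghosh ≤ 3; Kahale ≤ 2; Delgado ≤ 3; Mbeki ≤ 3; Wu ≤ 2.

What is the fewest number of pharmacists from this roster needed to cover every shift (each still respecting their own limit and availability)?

14 slots to fill and no one can take more than 4, so at least ⌈14/4⌉ = 4 pharmacists are needed.
Any 4 pharmacists together have capacity at most 4+3+3+3 = 13 < 14 slots, so 4 can never suffice.
Bakr, Rossi, Ghosh, Kahale, and Delgado alone can cover everything: Tue afternoon→Bakr+Ghosh, Tue evening→Rossi, Wed morning→Bakr, Wed afternoon→Delgado, Wed evening→Kahale, Thu morning→Ghosh+Kahale, Thu afternoon→Rossi, Thu evening→Rossi+Ghosh, Fri morning→Rossi, Fri afternoon→Delgado, Fri evening→Delgado.

5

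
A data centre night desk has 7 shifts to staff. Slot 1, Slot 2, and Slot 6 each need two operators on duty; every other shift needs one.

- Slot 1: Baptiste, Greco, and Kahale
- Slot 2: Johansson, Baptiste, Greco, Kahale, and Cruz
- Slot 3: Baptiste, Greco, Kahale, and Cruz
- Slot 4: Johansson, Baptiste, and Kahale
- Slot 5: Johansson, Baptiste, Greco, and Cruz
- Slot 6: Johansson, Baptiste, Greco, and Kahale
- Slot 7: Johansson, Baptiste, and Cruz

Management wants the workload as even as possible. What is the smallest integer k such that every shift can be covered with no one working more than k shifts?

2

With 5 operators and 10 worker-slots to fill, someone must work at least ⌈10/5⌉ = 2 shifts, so k ≥ 2.
k = 2 works: Slot 1→Baptiste+Greco, Slot 2→Kahale+Cruz, Slot 3→Baptiste, Slot 4→Johansson, Slot 5→Cruz, Slot 6→Greco+Kahale, Slot 7→Johansson.
Loads: Johansson 2, Baptiste 2, Greco 2, Kahale 2, Cruz 2 — all ≤ 2.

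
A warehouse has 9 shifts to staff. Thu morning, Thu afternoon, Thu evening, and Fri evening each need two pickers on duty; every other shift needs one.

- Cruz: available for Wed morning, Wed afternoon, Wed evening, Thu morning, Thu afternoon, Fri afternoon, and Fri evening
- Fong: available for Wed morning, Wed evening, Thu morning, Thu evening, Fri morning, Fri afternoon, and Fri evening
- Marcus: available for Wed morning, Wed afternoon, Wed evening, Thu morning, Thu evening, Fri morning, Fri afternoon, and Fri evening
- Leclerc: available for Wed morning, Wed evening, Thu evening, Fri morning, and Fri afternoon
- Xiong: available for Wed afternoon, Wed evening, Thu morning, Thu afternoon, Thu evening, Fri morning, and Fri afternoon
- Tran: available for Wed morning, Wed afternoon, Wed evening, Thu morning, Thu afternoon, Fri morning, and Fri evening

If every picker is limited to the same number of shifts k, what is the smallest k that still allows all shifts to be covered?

3

With 6 pickers and 13 worker-slots to fill, someone must work at least ⌈13/6⌉ = 3 shifts, so k ≥ 3.
k = 3 works: Wed morning→Cruz, Wed afternoon→Cruz, Wed evening→Fong, Thu morning→Marcus+Xiong, Thu afternoon→Cruz+Xiong, Thu evening→Marcus+Leclerc, Fri morning→Fong, Fri afternoon→Fong, Fri evening→Marcus+Tran.
Loads: Cruz 3, Fong 3, Marcus 3, Leclerc 1, Xiong 2, Tran 1 — all ≤ 3.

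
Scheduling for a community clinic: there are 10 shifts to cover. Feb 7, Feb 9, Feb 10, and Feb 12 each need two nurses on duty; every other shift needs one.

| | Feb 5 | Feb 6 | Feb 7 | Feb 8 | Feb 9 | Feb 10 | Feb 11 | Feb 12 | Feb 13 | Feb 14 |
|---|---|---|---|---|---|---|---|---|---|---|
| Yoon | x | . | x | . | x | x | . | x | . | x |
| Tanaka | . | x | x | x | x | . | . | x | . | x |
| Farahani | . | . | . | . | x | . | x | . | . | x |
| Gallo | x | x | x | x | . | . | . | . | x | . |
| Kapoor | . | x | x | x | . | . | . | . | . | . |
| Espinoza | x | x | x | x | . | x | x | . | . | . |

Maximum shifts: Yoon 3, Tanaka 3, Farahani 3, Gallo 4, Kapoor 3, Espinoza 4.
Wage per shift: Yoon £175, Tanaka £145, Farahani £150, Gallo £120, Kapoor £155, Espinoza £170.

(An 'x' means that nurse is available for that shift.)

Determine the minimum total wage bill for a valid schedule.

£2040

Feb 10 can only be covered by Yoon and Espinoza, so that assignment is forced.
Feb 12 can only be covered by Yoon and Tanaka, so that assignment is forced.
Feb 13 can only be covered by Gallo, so that assignment is forced.
Picking the cheapest available nurse for each shift independently would cost £2000, but that ignores the shift limits.
An optimal schedule: Feb 5→Gallo, Feb 6→Gallo, Feb 7→Tanaka+Kapoor, Feb 8→Gallo, Feb 9→Tanaka+Farahani, Feb 10→Espinoza+Yoon, Feb 11→Farahani, Feb 12→Tanaka+Yoon, Feb 13→Gallo, Feb 14→Farahani.
Total: 120 + 120 + 145 + 155 + 120 + 145 + 150 + 170 + 175 + 150 + 145 + 175 + 120 + 150 = £2040.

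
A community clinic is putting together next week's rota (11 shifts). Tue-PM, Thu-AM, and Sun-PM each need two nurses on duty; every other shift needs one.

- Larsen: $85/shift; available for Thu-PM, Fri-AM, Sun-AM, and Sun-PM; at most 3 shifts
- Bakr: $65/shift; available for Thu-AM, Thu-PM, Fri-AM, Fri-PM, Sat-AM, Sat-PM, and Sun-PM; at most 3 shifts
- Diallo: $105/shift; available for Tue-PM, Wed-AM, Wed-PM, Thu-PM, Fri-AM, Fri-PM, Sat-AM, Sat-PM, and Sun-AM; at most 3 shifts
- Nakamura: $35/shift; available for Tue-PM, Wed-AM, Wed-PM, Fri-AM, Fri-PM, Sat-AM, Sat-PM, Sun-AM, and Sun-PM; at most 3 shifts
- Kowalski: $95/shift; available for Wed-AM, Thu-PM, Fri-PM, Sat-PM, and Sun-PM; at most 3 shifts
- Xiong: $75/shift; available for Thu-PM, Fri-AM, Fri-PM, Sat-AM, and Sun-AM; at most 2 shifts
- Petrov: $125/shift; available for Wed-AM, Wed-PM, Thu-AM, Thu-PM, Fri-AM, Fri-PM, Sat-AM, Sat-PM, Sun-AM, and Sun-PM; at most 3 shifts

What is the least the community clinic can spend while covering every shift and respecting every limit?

$1030

Tue-PM can only be covered by Diallo and Nakamura, so that assignment is forced.
Thu-AM can only be covered by Bakr and Petrov, so that assignment is forced.
Picking the cheapest available nurse for each shift independently would cost $740, but that ignores the shift limits.
An optimal schedule: Tue-PM→Nakamura+Diallo, Wed-AM→Nakamura, Wed-PM→Nakamura, Thu-AM→Bakr+Petrov, Thu-PM→Larsen, Fri-AM→Larsen, Fri-PM→Xiong, Sat-AM→Bakr, Sat-PM→Bakr, Sun-AM→Xiong, Sun-PM→Larsen+Kowalski.
Total: 35 + 105 + 35 + 35 + 65 + 125 + 85 + 85 + 75 + 65 + 65 + 75 + 85 + 95 = $1030.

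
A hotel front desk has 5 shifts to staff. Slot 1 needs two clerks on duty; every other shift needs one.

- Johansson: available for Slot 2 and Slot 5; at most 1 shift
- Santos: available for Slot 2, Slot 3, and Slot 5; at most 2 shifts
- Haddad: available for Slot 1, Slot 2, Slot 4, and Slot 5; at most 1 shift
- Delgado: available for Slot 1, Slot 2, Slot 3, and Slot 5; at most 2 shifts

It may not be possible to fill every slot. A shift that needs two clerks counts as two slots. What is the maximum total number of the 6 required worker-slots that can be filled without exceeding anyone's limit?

5

Total capacity across all clerks is 1+2+1+2 = 6, and 6 slots are needed, so at most 6 can be filled.
Shifts {Slot 1, Slot 4} need 3 slots but only Haddad and Delgado are available for them, supplying at most 2 — so at least 1 slot must go unfilled.
An assignment achieving 5: Slot 1→Delgado, Slot 2→Johansson, Slot 3→Santos, Slot 4→Haddad, Slot 5→Santos.
Loads: Johansson 1/1, Santos 2/2, Haddad 1/1, Delgado 1/2.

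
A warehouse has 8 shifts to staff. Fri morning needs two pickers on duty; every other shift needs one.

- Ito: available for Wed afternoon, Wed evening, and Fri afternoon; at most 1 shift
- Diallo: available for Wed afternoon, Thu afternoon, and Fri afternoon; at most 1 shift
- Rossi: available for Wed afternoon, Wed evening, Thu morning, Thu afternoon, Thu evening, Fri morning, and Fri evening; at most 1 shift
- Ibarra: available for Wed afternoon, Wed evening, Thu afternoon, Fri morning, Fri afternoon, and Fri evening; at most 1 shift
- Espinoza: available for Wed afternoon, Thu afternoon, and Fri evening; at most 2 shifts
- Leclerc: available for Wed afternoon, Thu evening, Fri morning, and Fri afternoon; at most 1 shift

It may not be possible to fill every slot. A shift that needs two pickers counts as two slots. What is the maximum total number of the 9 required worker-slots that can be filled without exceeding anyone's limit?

Total capacity across all pickers is 1+1+1+1+2+1 = 7, and 9 slots are needed, so at most 7 can be filled.
An assignment achieving 7: Wed afternoon→Espinoza, Wed evening→Ito, Thu morning→Rossi, Thu afternoon→Diallo, Thu evening→Leclerc, Fri morning→Ibarra, Fri evening→Espinoza.
Loads: Ito 1/1, Diallo 1/1, Rossi 1/1, Ibarra 1/1, Espinoza 2/2, Leclerc 1/1.

7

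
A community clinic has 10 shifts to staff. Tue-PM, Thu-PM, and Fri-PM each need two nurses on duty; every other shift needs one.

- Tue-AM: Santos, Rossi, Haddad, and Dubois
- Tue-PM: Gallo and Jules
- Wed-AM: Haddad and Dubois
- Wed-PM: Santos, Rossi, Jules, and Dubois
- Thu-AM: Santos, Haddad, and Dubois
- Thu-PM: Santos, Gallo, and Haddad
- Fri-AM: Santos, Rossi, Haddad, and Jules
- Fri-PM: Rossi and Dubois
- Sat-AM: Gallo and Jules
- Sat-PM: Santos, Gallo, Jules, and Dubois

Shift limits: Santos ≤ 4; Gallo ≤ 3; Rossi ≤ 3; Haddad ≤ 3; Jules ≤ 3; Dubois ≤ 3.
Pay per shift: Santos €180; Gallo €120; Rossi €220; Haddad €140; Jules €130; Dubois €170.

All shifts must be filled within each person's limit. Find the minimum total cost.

€1900

Tue-PM can only be covered by Gallo and Jules, so that assignment is forced.
Fri-PM can only be covered by Rossi and Dubois, so that assignment is forced.
Picking the cheapest available nurse for each shift independently would cost €1820, but that ignores the shift limits.
An optimal schedule: Tue-AM→Dubois, Tue-PM→Gallo+Jules, Wed-AM→Haddad, Wed-PM→Jules, Thu-AM→Haddad, Thu-PM→Gallo+Haddad, Fri-AM→Jules, Fri-PM→Dubois+Rossi, Sat-AM→Gallo, Sat-PM→Dubois.
Total: 170 + 120 + 130 + 140 + 130 + 140 + 120 + 140 + 130 + 170 + 220 + 120 + 170 = €1900.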